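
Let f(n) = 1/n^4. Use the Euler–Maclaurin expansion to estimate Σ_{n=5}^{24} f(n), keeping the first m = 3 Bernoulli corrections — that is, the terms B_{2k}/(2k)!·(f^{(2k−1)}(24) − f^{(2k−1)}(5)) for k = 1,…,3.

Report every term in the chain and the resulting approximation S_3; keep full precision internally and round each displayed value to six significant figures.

S_3 ≈ 0.00354867

∫_5^24 1/x^4 dx evaluates to 0.00264255.
Endpoint term: (f(5) + f(24))/2 = (0.00160000 + 3.01408e-06)/2 = 0.000801507.
Integral + boundary = 0.00344406.
Correction k=1: B_{2}/2! · (f^{(1)}(24) − f^{(1)}(5)) = 1/12 · (-5.02347e-07 − (-0.00128000)) = 0.000106625.
Running total after k=1: 0.00355069.
Correction k=2: B_{4}/4! · (f^{(3)}(24) − f^{(3)}(5)) = −1/720 · (-2.61639e-08 − (-0.00153600)) = -2.13330e-06.
Running total after k=2: 0.00354855.
Correction k=3: B_{6}/6! · (f^{(5)}(24) − f^{(5)}(5)) = 1/30240 · (-2.54371e-09 − (-0.00344064)) = 1.13778e-07.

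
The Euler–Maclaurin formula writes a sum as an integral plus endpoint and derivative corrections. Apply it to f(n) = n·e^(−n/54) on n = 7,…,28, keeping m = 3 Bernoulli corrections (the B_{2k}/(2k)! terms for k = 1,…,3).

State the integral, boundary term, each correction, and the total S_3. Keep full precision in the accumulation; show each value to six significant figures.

The integral term ∫_7^28 x·e^(−x/54) dx = 257.078.
½[f(7) + f(28)] = ½[6.14894 + 16.6713] = 11.4101.
Integral + boundary = 268.488.
k=1: B_{2}/(2)! × [f^{(1)}(28) − f^{(1)}(7)] = 1/12 × (0.286675 − 0.764551) = -0.0398230.
Partial sum through k=1: 268.448.
k=2: B_{4}/(4)! × [f^{(3)}(28) − f^{(3)}(7)] = −1/720 × (0.000506680 − 0.000864675) = 4.97215e-07.
Partial sum through k=2: 268.448.
k=3: B_{6}/(6)! × [f^{(5)}(28) − f^{(5)}(7)] = 1/30240 × (3.13803e-07 − 5.03141e-07) = -6.26118e-12.

S_3 ≈ 268.448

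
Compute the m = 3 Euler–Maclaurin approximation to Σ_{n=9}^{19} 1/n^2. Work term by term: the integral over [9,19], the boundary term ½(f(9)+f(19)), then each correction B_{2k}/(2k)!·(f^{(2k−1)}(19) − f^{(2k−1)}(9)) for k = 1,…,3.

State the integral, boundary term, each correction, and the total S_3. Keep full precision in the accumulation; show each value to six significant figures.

The integral term ∫_9^19 1/x^2 dx = 0.0584795.
Boundary: ½(f(9) + f(19)) = ½(0.0123457 + 0.00277008) = 0.00755788.
Running total after boundary: 0.0660374.
k=1: B_{2}/(2)! × [f^{(1)}(19) − f^{(1)}(9)] = 1/12 × (-0.000291588 − (-0.00274348)) = 0.000204325.
Partial sum through k=1: 0.0662417.
k=2: B_{4}/(4)! × [f^{(3)}(19) − f^{(3)}(9)] = −1/720 × (-9.69267e-06 − (-0.000406442)) = -5.51041e-07.
Partial sum through k=2: 0.0662412.
k=3: B_{6}/(6)! × [f^{(5)}(19) − f^{(5)}(9)] = 1/30240 × (-8.05485e-07 − (-0.000150534)) = 4.95134e-09.

S_3 ≈ 0.0662412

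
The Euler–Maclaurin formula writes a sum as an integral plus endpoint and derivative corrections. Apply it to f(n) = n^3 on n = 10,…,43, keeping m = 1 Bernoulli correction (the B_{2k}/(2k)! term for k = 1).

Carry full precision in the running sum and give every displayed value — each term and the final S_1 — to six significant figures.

S_1 ≈ 892891

The integral term ∫_10^43 x^3 dx = 852200.
Boundary: ½(f(10) + f(43)) = ½(1000.00 + 79507.0) = 40253.5.
Running total after boundary: 892454.
Correction k=1: B_{2}/2! · (f^{(1)}(43) − f^{(1)}(10)) = 1/12 · (5547.00 − 300.000) = 437.250.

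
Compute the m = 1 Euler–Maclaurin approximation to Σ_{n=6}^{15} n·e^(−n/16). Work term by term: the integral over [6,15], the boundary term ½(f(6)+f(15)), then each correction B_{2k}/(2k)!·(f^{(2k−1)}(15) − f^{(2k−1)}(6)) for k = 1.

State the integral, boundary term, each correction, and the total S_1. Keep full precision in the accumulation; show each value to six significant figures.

S_1 ≈ 52.6546

∫_6^15 x·e^(−x/16) dx evaluates to 47.6894.
Boundary: ½(f(6) + f(15)) = ½(4.12374 + 5.87408) = 4.99891.
Integral + boundary = 52.6883.
Order-1 term: 1/12 · (0.0244754 − 0.429556) = -0.0337567.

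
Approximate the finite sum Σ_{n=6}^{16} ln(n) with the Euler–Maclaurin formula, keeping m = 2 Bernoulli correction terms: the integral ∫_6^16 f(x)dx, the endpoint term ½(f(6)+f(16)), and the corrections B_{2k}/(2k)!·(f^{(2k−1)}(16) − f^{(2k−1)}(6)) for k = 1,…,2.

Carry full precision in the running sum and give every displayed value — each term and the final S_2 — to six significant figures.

S_2 ≈ 25.8844

∫_6^16 ln(x) dx evaluates to 23.6109.
½[f(6) + f(16)] = ½[1.79176 + 2.77259] = 2.28217.
Integral + boundary = 25.8930.
Order-1 term: 1/12 · (0.0625000 − 0.166667) = -0.00868056.
Partial sum through k=1: 25.8844.
Order-2 term: −1/720 · (0.000488281 − 0.00925926) = 1.21819e-05.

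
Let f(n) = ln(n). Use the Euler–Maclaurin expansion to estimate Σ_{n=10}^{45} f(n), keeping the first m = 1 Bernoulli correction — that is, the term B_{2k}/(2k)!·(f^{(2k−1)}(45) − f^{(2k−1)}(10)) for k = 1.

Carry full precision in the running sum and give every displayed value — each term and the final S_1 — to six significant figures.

The integral term ∫_10^45 ln(x) dx = 113.274.
Endpoint term: (f(10) + f(45))/2 = (2.30259 + 3.80666)/2 = 3.05462.
Integral + boundary = 116.329.
Correction k=1: B_{2}/2! · (f^{(1)}(45) − f^{(1)}(10)) = 1/12 · (0.0222222 − 0.100000) = -0.00648148.

S_1 ≈ 116.322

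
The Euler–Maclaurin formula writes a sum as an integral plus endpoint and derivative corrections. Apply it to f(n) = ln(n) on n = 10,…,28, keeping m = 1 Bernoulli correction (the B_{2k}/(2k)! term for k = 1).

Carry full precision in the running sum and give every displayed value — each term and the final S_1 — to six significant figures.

Integral: ∫_10^28 ln(x) dx = 52.2759.
½[f(10) + f(28)] = ½[2.30259 + 3.33220] = 2.81739.
So far: 55.0933.
k=1: B_{2}/(2)! × [f^{(1)}(28) − f^{(1)}(10)] = 1/12 × (0.0357143 − 0.100000) = -0.00535714.

S_1 ≈ 55.0879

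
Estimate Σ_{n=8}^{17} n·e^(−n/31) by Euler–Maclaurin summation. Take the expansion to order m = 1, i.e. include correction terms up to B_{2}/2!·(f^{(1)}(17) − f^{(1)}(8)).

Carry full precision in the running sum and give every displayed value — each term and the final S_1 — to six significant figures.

S_1 ≈ 82.0964

The integral term ∫_8^17 x·e^(−x/31) dx = 74.1203.
½[f(8) + f(17)] = ½[6.18036 + 9.82398] = 8.00217.
So far: 82.1224.
k=1: B_{2}/(2)! × [f^{(1)}(17) − f^{(1)}(8)] = 1/12 × (0.260979 − 0.573179) = -0.0260167.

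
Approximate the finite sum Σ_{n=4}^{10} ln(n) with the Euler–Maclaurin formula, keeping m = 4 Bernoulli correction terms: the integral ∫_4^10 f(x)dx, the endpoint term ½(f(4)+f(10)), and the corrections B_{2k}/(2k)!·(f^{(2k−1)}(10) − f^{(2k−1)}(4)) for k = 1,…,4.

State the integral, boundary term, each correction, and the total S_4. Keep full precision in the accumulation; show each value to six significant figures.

The integral term ∫_4^10 ln(x) dx = 11.4807.
Boundary: ½(f(4) + f(10)) = ½(1.38629 + 2.30259) = 1.84444.
Running total after boundary: 13.3251.
Correction k=1: B_{2}/2! · (f^{(1)}(10) − f^{(1)}(4)) = 1/12 · (0.100000 − 0.250000) = -0.0125000.
Running total after k=1: 13.3126.
Correction k=2: B_{4}/4! · (f^{(3)}(10) − f^{(3)}(4)) = −1/720 · (0.00200000 − 0.0312500) = 4.06250e-05.
Running total after k=2: 13.3127.
Correction k=3: B_{6}/6! · (f^{(5)}(10) − f^{(5)}(4)) = 1/30240 · (0.000240000 − 0.0234375) = -7.67113e-07.
Running total after k=3: 13.3127.
Correction k=4: B_{8}/8! · (f^{(7)}(10) − f^{(7)}(4)) = −1/1209600 · (7.20000e-05 − 0.0439453) = 3.62709e-08.

S_4 ≈ 13.3127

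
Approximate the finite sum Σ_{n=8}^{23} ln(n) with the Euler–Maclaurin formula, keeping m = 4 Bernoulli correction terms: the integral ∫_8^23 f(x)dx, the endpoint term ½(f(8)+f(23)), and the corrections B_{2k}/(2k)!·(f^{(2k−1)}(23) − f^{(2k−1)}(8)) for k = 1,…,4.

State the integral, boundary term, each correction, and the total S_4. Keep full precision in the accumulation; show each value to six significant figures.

The integral term ∫_8^23 ln(x) dx = 40.4808.
Endpoint term: (f(8) + f(23))/2 = (2.07944 + 3.13549)/2 = 2.60747.
So far: 43.0883.
k=1: B_{2}/(2)! × [f^{(1)}(23) − f^{(1)}(8)] = 1/12 × (0.0434783 − 0.125000) = -0.00679348.
Partial sum through k=1: 43.0815.
k=2: B_{4}/(4)! × [f^{(3)}(23) − f^{(3)}(8)] = −1/720 × (0.000164379 − 0.00390625) = 5.19704e-06.
Partial sum through k=2: 43.0815.
k=3: B_{6}/(6)! × [f^{(5)}(23) − f^{(5)}(8)] = 1/30240 × (3.72883e-06 − 0.000732422) = -2.40970e-08.
Partial sum through k=3: 43.0815.
k=4: B_{8}/(8)! × [f^{(7)}(23) − f^{(7)}(8)] = −1/1209600 × (2.11465e-07 − 0.000343323) = 2.83657e-10.

S_4 ≈ 43.0815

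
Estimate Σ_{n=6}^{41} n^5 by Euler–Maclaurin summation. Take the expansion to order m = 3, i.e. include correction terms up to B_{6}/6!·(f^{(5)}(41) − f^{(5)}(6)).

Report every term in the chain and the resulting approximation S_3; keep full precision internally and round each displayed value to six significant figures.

S_3 ≈ 8.50785e+08

∫_6^41 x^5 dx evaluates to 7.91676e+08.
½[f(6) + f(41)] = ½[7776.00 + 1.15856e+08] = 5.79320e+07.
Integral + boundary = 8.49608e+08.
Order-1 term: 1/12 · (1.41288e+07 − 6480.00) = 1.17686e+06.
Running total after k=1: 8.50785e+08.
Order-2 term: −1/720 · (100860 − 2160.00) = -137.083.
Running total after k=2: 8.50785e+08.
Order-3 term: 1/30240 · (120.000 − 120.000) = 0.00000.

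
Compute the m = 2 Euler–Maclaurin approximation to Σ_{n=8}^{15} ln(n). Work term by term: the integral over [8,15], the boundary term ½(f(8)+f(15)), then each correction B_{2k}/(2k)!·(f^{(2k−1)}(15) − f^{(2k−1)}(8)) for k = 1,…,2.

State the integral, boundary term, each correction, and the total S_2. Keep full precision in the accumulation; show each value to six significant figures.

S_2 ≈ 19.3741

Integral: ∫_8^15 ln(x) dx = 16.9852.
Endpoint term: (f(8) + f(15))/2 = (2.07944 + 2.70805)/2 = 2.39375.
So far: 19.3790.
Correction k=1: B_{2}/2! · (f^{(1)}(15) − f^{(1)}(8)) = 1/12 · (0.0666667 − 0.125000) = -0.00486111.
After k=1: 19.3741.
Correction k=2: B_{4}/4! · (f^{(3)}(15) − f^{(3)}(8)) = −1/720 · (0.000592593 − 0.00390625) = 4.60230e-06.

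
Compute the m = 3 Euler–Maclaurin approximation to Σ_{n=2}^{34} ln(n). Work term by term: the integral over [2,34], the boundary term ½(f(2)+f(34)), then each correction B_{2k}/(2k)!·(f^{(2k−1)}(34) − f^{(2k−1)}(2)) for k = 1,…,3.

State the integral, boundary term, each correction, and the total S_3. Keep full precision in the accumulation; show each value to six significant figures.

∫_2^34 ln(x) dx evaluates to 86.5100.
Endpoint term: (f(2) + f(34))/2 = (0.693147 + 3.52636)/2 = 2.10975.
Integral + boundary = 88.6197.
Correction k=1: B_{2}/2! · (f^{(1)}(34) − f^{(1)}(2)) = 1/12 · (0.0294118 − 0.500000) = -0.0392157.
Running total after k=1: 88.5805.
Correction k=2: B_{4}/4! · (f^{(3)}(34) − f^{(3)}(2)) = −1/720 · (5.08854e-05 − 0.250000) = 0.000347152.
Running total after k=2: 88.5808.
Correction k=3: B_{6}/6! · (f^{(5)}(34) − f^{(5)}(2)) = 1/30240 · (5.28222e-07 − 0.750000) = -2.48016e-05.

S_3 ≈ 88.5808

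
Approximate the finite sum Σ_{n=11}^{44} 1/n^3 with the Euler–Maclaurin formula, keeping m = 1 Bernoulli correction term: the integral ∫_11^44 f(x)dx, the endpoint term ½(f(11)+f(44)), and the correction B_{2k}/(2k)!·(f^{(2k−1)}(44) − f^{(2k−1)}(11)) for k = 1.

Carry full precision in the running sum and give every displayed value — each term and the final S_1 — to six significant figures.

The integral term ∫_11^44 1/x^3 dx = 0.00387397.
½[f(11) + f(44)] = ½[0.000751315 + 1.17393e-05] = 0.000381527.
Integral + boundary = 0.00425549.
k=1: B_{2}/(2)! × [f^{(1)}(44) − f^{(1)}(11)] = 1/12 × (-8.00406e-07 − (-0.000204904)) = 1.70086e-05.

S_1 ≈ 0.00427250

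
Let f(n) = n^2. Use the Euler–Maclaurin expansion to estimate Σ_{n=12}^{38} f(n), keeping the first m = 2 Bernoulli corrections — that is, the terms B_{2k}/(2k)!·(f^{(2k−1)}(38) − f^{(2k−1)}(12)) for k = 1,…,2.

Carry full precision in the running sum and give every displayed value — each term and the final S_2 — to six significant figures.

S_2 ≈ 18513.0

Integral: ∫_12^38 x^2 dx = 17714.7.
½[f(12) + f(38)] = ½[144.000 + 1444.00] = 794.000.
Running total after boundary: 18508.7.
k=1: B_{2}/(2)! × [f^{(1)}(38) − f^{(1)}(12)] = 1/12 × (76.0000 − 24.0000) = 4.33333.
Running total after k=1: 18513.0.
k=2: B_{4}/(4)! × [f^{(3)}(38) − f^{(3)}(12)] = −1/720 × (0.00000 − 0.00000) = 0.00000.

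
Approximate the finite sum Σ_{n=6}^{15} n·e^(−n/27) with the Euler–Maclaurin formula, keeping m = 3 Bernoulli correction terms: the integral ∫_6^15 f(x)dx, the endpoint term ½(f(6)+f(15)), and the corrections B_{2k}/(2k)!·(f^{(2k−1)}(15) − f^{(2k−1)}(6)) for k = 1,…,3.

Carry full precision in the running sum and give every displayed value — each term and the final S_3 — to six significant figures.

S_3 ≈ 69.4954

∫_6^15 x·e^(−x/27) dx evaluates to 62.8206.
Endpoint term: (f(6) + f(15))/2 = (4.80442 + 8.60630)/2 = 6.70536.
So far: 69.5260.
Correction k=1: B_{2}/2! · (f^{(1)}(15) − f^{(1)}(6)) = 1/12 · (0.255002 − 0.622796) = -0.0306495.
After k=1: 69.4954.
Correction k=2: B_{4}/4! · (f^{(3)}(15) − f^{(3)}(6)) = −1/720 · (0.00192388 − 0.00305113) = 1.56562e-06.
After k=2: 69.4954.
Correction k=3: B_{6}/6! · (f^{(5)}(15) − f^{(5)}(6)) = 1/30240 · (4.79830e-06 − 7.19881e-06) = -7.93820e-11.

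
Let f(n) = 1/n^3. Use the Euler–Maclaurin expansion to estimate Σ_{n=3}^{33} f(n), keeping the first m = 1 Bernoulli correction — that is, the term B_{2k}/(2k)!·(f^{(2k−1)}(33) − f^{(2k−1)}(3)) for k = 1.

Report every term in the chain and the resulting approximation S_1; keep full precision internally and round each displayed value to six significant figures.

The integral term ∫_3^33 1/x^3 dx = 0.0550964.
½[f(3) + f(33)] = ½[0.0370370 + 2.78265e-05] = 0.0185324.
Running total after boundary: 0.0736289.
k=1: B_{2}/(2)! × [f^{(1)}(33) − f^{(1)}(3)] = 1/12 × (-2.52968e-06 − (-0.0370370)) = 0.00308621.

S_1 ≈ 0.0767151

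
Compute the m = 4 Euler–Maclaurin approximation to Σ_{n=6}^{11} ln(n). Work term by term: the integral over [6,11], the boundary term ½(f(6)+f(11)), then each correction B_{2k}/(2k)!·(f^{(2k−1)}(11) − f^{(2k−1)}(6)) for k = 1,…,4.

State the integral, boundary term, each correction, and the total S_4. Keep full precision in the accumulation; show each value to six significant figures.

∫_6^11 ln(x) dx evaluates to 10.6263.
Boundary: ½(f(6) + f(11)) = ½(1.79176 + 2.39790) = 2.09483.
Integral + boundary = 12.7211.
Correction k=1: B_{2}/2! · (f^{(1)}(11) − f^{(1)}(6)) = 1/12 · (0.0909091 − 0.166667) = -0.00631313.
After k=1: 12.7148.
Correction k=2: B_{4}/4! · (f^{(3)}(11) − f^{(3)}(6)) = −1/720 · (0.00150263 − 0.00925926) = 1.07731e-05.
After k=2: 12.7148.
Correction k=3: B_{6}/6! · (f^{(5)}(11) − f^{(5)}(6)) = 1/30240 · (0.000149021 − 0.00308642) = -9.71362e-08.
After k=3: 12.7148.
Correction k=4: B_{8}/8! · (f^{(7)}(11) − f^{(7)}(6)) = −1/1209600 · (3.69474e-05 − 0.00257202) = 2.09579e-09.

S_4 ≈ 12.7148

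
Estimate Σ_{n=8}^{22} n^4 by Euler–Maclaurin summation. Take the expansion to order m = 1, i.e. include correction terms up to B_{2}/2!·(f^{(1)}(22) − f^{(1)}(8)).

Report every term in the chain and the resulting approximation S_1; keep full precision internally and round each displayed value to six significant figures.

S_1 ≈ 1.14673e+06

The integral term ∫_8^22 x^4 dx = 1.02417e+06.
Boundary: ½(f(8) + f(22)) = ½(4096.00 + 234256) = 119176.
Integral + boundary = 1.14335e+06.
k=1: B_{2}/(2)! × [f^{(1)}(22) − f^{(1)}(8)] = 1/12 × (42592.0 − 2048.00) = 3378.67.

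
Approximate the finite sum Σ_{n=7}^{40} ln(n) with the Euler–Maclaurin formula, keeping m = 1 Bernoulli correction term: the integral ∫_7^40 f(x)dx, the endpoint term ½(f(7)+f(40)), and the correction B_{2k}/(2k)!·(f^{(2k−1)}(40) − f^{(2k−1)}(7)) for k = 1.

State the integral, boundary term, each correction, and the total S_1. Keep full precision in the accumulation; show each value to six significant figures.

Integral: ∫_7^40 ln(x) dx = 100.934.
Endpoint term: (f(7) + f(40))/2 = (1.94591 + 3.68888)/2 = 2.81739.
Integral + boundary = 103.751.
Correction k=1: B_{2}/2! · (f^{(1)}(40) − f^{(1)}(7)) = 1/12 · (0.0250000 − 0.142857) = -0.00982143.

S_1 ≈ 103.741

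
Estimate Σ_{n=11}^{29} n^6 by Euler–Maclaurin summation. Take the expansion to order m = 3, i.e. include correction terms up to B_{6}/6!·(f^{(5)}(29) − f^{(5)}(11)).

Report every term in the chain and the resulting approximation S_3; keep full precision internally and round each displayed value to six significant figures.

∫_11^29 x^6 dx evaluates to 2.46148e+09.
Boundary: ½(f(11) + f(29)) = ½(1.77156e+06 + 5.94823e+08) = 2.98297e+08.
So far: 2.75978e+09.
Order-1 term: 1/12 · (1.23067e+08 − 966306) = 1.01750e+07.
Running total after k=1: 2.76996e+09.
Order-2 term: −1/720 · (2.92668e+06 − 159720) = -3843.00.
Running total after k=2: 2.76995e+09.
Order-3 term: 1/30240 · (20880.0 − 7920.00) = 0.428571.

S_3 ≈ 2.76995e+09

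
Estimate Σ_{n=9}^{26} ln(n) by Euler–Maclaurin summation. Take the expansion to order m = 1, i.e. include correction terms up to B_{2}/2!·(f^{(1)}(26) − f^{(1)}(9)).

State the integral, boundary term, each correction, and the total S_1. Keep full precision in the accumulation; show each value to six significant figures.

Integral: ∫_9^26 ln(x) dx = 47.9355.
Boundary: ½(f(9) + f(26)) = ½(2.19722 + 3.25810) = 2.72766.
Running total after boundary: 50.6631.
k=1: B_{2}/(2)! × [f^{(1)}(26) − f^{(1)}(9)] = 1/12 × (0.0384615 − 0.111111) = -0.00605413.

S_1 ≈ 50.6571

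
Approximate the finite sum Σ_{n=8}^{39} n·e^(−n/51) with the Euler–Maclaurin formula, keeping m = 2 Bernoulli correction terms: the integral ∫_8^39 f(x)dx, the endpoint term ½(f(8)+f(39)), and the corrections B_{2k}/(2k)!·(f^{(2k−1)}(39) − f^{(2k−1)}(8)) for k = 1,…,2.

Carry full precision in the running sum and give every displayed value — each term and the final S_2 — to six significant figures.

∫_8^39 x·e^(−x/51) dx evaluates to 435.646.
Endpoint term: (f(8) + f(39))/2 = (6.83857 + 18.1534)/2 = 12.4960.
Integral + boundary = 448.142.
k=1: B_{2}/(2)! × [f^{(1)}(39) − f^{(1)}(8)] = 1/12 × (0.109523 − 0.720732) = -0.0509341.
Partial sum through k=1: 448.092.
k=2: B_{4}/(4)! × [f^{(3)}(39) − f^{(3)}(8)] = −1/720 × (0.000400025 − 0.000934400) = 7.42188e-07.

S_2 ≈ 448.092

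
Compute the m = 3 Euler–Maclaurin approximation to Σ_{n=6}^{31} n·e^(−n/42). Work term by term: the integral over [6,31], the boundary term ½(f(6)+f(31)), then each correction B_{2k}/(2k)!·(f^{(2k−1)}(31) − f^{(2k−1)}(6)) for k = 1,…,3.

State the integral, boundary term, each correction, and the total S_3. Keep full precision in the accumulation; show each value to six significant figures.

S_3 ≈ 291.964

Integral: ∫_6^31 x·e^(−x/42) dx = 282.006.
Endpoint term: (f(6) + f(31))/2 = (5.20127 + 14.8187)/2 = 10.0100.
Running total after boundary: 292.016.
Order-1 term: 1/12 · (0.125197 − 0.743038) = -0.0514868.
Partial sum through k=1: 291.964.
Order-2 term: −1/720 · (0.000612950 − 0.00140408) = 1.09879e-06.
Partial sum through k=2: 291.964.
Order-3 term: 1/30240 · (6.54720e-07 − 1.35314e-06) = -2.30958e-11.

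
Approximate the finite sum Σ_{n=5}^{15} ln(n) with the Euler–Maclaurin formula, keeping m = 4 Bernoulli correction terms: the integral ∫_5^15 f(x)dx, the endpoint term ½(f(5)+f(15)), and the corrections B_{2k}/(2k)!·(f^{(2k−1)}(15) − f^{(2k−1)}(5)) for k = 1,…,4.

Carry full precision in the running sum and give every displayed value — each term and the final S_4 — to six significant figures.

The integral term ∫_5^15 ln(x) dx = 22.5736.
½[f(5) + f(15)] = ½[1.60944 + 2.70805] = 2.15874.
Integral + boundary = 24.7323.
Order-1 term: 1/12 · (0.0666667 − 0.200000) = -0.0111111.
Running total after k=1: 24.7212.
Order-2 term: −1/720 · (0.000592593 − 0.0160000) = 2.13992e-05.
Running total after k=2: 24.7212.
Order-3 term: 1/30240 · (3.16049e-05 − 0.00768000) = -2.52923e-07.
Running total after k=3: 24.7212.
Order-4 term: −1/1209600 · (4.21399e-06 − 0.00921600) = 7.61556e-09.

S_4 ≈ 24.7212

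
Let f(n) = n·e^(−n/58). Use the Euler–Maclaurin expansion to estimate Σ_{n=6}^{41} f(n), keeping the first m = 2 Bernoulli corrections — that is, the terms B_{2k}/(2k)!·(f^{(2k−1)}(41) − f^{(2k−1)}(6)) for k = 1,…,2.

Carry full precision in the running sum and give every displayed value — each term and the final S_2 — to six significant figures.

S_2 ≈ 528.159

The integral term ∫_6^41 x·e^(−x/58) dx = 515.399.
½[f(6) + f(41)] = ½[5.41034 + 20.2201] = 12.8152.
Running total after boundary: 528.214.
Order-1 term: 1/12 · (0.144551 − 0.808441) = -0.0553242.
Running total after k=1: 528.159.
Order-2 term: −1/720 · (0.000336176 − 0.000776423) = 6.11454e-07.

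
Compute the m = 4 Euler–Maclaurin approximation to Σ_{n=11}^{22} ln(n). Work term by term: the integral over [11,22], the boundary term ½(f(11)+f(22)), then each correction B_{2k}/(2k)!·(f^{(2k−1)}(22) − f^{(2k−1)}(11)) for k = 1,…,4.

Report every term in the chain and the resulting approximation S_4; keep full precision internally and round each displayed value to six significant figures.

∫_11^22 ln(x) dx evaluates to 30.6261.
Endpoint term: (f(11) + f(22))/2 = (2.39790 + 3.09104)/2 = 2.74447.
Running total after boundary: 33.3706.
Order-1 term: 1/12 · (0.0454545 − 0.0909091) = -0.00378788.
Running total after k=1: 33.3668.
Order-2 term: −1/720 · (0.000187829 − 0.00150263) = 1.82611e-06.
Running total after k=2: 33.3668.
Order-3 term: 1/30240 · (4.65691e-06 − 0.000149021) = -4.77395e-09.
Running total after k=3: 33.3668.
Order-4 term: −1/1209600 · (2.88651e-07 − 3.69474e-05) = 3.03065e-11.

S_4 ≈ 33.3668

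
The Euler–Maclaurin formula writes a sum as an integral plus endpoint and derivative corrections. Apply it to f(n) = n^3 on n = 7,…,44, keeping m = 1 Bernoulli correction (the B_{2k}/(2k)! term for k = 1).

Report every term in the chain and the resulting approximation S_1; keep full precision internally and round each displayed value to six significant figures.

The integral term ∫_7^44 x^3 dx = 936424.
½[f(7) + f(44)] = ½[343.000 + 85184.0] = 42763.5.
Integral + boundary = 979187.
k=1: B_{2}/(2)! × [f^{(1)}(44) − f^{(1)}(7)] = 1/12 × (5808.00 − 147.000) = 471.750.

S_1 ≈ 979659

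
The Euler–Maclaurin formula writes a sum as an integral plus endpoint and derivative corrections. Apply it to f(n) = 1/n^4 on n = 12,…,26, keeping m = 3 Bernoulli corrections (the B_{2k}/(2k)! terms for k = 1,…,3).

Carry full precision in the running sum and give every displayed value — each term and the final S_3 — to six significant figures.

S_3 ≈ 0.000200450

Integral: ∫_12^26 1/x^4 dx = 0.000173936.
Endpoint term: (f(12) + f(26))/2 = (4.82253e-05 + 2.18830e-06)/2 = 2.52068e-05.
Integral + boundary = 0.000199143.
Correction k=1: B_{2}/2! · (f^{(1)}(26) − f^{(1)}(12)) = 1/12 · (-3.36661e-07 − (-1.60751e-05)) = 1.31154e-06.
Running total after k=1: 0.000200454.
Correction k=2: B_{4}/4! · (f^{(3)}(26) − f^{(3)}(12)) = −1/720 · (-1.49406e-08 − (-3.34898e-06)) = -4.63061e-09.
Running total after k=2: 0.000200450.
Correction k=3: B_{6}/6! · (f^{(5)}(26) − f^{(5)}(12)) = 1/30240 · (-1.23768e-09 − (-1.30238e-06)) = 4.30272e-11.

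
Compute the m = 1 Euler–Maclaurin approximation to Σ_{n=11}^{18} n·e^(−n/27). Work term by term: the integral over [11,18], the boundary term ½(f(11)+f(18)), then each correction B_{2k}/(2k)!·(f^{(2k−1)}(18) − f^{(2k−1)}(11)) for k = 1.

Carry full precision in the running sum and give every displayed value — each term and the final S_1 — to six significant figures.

∫_11^18 x·e^(−x/27) dx evaluates to 58.8710.
½[f(11) + f(18)] = ½[7.31910 + 9.24151] = 8.28031.
Integral + boundary = 67.1513.
Correction k=1: B_{2}/2! · (f^{(1)}(18) − f^{(1)}(11)) = 1/12 · (0.171139 − 0.394295) = -0.0185963.

S_1 ≈ 67.1327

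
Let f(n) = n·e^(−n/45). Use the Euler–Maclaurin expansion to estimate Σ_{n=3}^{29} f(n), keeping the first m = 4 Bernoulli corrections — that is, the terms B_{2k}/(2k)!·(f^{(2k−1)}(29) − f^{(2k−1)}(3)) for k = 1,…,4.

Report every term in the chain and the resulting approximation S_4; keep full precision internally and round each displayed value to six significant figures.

S_4 ≈ 281.556

Integral: ∫_3^29 x·e^(−x/45) dx = 272.598.
Endpoint term: (f(3) + f(29))/2 = (2.80652 + 15.2237)/2 = 9.01509.
Integral + boundary = 281.613.
Order-1 term: 1/12 · (0.186650 − 0.873140) = -0.0572075.
Partial sum through k=1: 281.556.
Order-2 term: −1/720 · (0.000610646 − 0.00135514) = 1.03402e-06.
Partial sum through k=2: 281.556.
Order-3 term: 1/30240 · (5.57590e-07 − 1.12548e-06) = -1.87794e-11.
Partial sum through k=3: 281.556.
Order-4 term: −1/1209600 · (4.01791e-10 − 7.81113e-10) = 3.13594e-16.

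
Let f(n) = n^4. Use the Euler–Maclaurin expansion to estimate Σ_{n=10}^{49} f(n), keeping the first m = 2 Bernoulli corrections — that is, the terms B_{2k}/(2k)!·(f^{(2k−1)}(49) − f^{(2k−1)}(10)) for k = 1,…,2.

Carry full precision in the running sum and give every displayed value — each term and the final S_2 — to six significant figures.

The integral term ∫_10^49 x^4 dx = 5.64750e+07.
Endpoint term: (f(10) + f(49))/2 = (10000.0 + 5.76480e+06)/2 = 2.88740e+06.
Running total after boundary: 5.93625e+07.
Correction k=1: B_{2}/2! · (f^{(1)}(49) − f^{(1)}(10)) = 1/12 · (470596 − 4000.00) = 38883.0.
After k=1: 5.94013e+07.
Correction k=2: B_{4}/4! · (f^{(3)}(49) − f^{(3)}(10)) = −1/720 · (1176.00 − 240.000) = -1.30000.

S_2 ≈ 5.94013e+07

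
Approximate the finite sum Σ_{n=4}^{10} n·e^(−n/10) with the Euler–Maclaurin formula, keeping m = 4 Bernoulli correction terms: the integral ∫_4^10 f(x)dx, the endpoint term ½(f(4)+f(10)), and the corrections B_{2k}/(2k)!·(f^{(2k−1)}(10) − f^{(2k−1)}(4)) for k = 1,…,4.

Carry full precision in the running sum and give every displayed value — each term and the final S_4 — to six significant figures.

The integral term ∫_4^10 x·e^(−x/10) dx = 20.2689.
Boundary: ½(f(4) + f(10)) = ½(2.68128 + 3.67879) = 3.18004.
Running total after boundary: 23.4490.
Order-1 term: 1/12 · (0.00000 − 0.402192) = -0.0335160.
Running total after k=1: 23.4154.
Order-2 term: −1/720 · (0.00735759 − 0.0174283) = 1.39871e-05.
Running total after k=2: 23.4155.
Order-3 term: 1/30240 · (0.000147152 − 0.000308347) = -5.33054e-09.
Running total after k=3: 23.4155.
Order-4 term: −1/1209600 · (2.20728e-06 − 4.42411e-06) = 1.83270e-12.

S_4 ≈ 23.4155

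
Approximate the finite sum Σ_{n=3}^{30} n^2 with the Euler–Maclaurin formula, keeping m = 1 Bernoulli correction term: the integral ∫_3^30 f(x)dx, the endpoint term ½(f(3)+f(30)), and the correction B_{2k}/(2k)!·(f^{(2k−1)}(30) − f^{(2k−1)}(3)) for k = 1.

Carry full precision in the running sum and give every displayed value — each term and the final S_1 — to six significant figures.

∫_3^30 x^2 dx evaluates to 8991.00.
Endpoint term: (f(3) + f(30))/2 = (9.00000 + 900.000)/2 = 454.500.
Integral + boundary = 9445.50.
Order-1 term: 1/12 · (60.0000 − 6.00000) = 4.50000.

S_1 ≈ 9450.00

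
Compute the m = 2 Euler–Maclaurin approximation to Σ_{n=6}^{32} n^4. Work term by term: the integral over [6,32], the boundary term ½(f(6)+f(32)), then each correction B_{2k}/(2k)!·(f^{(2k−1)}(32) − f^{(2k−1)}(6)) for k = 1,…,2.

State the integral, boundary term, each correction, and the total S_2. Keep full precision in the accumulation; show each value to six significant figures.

S_2 ≈ 7.24512e+06

∫_6^32 x^4 dx evaluates to 6.70933e+06.
Boundary: ½(f(6) + f(32)) = ½(1296.00 + 1.04858e+06) = 524936.
Integral + boundary = 7.23427e+06.
Order-1 term: 1/12 · (131072 − 864.000) = 10850.7.
Partial sum through k=1: 7.24512e+06.
Order-2 term: −1/720 · (768.000 − 144.000) = -0.866667.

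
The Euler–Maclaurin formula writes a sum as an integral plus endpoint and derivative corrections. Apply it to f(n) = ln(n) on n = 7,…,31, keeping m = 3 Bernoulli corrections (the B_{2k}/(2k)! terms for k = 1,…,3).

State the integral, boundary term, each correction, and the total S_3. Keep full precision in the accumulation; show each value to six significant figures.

S_3 ≈ 71.5130

The integral term ∫_7^31 ln(x) dx = 68.8322.
Boundary: ½(f(7) + f(31)) = ½(1.94591 + 3.43399) = 2.68995.
Integral + boundary = 71.5222.
Correction k=1: B_{2}/2! · (f^{(1)}(31) − f^{(1)}(7)) = 1/12 · (0.0322581 − 0.142857) = -0.00921659.
Running total after k=1: 71.5130.
Correction k=2: B_{4}/4! · (f^{(3)}(31) − f^{(3)}(7)) = −1/720 · (6.71344e-05 − 0.00583090) = 8.00524e-06.
Running total after k=2: 71.5130.
Correction k=3: B_{6}/6! · (f^{(5)}(31) − f^{(5)}(7)) = 1/30240 · (8.38306e-07 − 0.00142798) = -4.71937e-08.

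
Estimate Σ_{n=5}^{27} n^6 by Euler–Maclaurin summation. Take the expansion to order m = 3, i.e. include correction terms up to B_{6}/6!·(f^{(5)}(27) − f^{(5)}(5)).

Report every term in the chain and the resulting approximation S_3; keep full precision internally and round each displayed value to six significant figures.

The integral term ∫_5^27 x^6 dx = 1.49433e+09.
Endpoint term: (f(5) + f(27))/2 = (15625.0 + 3.87420e+08)/2 = 1.93718e+08.
Running total after boundary: 1.68804e+09.
Correction k=1: B_{2}/2! · (f^{(1)}(27) − f^{(1)}(5)) = 1/12 · (8.60934e+07 − 18750.0) = 7.17289e+06.
After k=1: 1.69522e+09.
Correction k=2: B_{4}/4! · (f^{(3)}(27) − f^{(3)}(5)) = −1/720 · (2.36196e+06 − 15000.0) = -3259.67.
After k=2: 1.69521e+09.
Correction k=3: B_{6}/6! · (f^{(5)}(27) − f^{(5)}(5)) = 1/30240 · (19440.0 − 3600.00) = 0.523810.

S_3 ≈ 1.69521e+09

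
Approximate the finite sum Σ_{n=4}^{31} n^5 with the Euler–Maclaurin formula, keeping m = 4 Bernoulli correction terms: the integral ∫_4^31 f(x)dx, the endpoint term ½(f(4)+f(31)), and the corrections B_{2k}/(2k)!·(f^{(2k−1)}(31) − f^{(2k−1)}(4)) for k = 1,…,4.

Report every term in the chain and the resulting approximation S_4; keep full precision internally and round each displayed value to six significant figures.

S_4 ≈ 1.62616e+08

Integral: ∫_4^31 x^5 dx = 1.47917e+08.
½[f(4) + f(31)] = ½[1024.00 + 2.86292e+07] = 1.43151e+07.
Running total after boundary: 1.62232e+08.
Order-1 term: 1/12 · (4.61760e+06 − 1280.00) = 384694.
Partial sum through k=1: 1.62616e+08.
Order-2 term: −1/720 · (57660.0 − 960.000) = -78.7500.
Partial sum through k=2: 1.62616e+08.
Order-3 term: 1/30240 · (120.000 − 120.000) = 0.00000.
Partial sum through k=3: 1.62616e+08.
Order-4 term: −1/1209600 · (0.00000 − 0.00000) = 0.00000.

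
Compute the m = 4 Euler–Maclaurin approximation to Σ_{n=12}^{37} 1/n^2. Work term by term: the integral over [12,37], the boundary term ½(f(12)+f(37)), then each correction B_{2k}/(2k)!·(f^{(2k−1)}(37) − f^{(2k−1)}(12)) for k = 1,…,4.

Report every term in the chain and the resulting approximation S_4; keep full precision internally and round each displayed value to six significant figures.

S_4 ≈ 0.0602368

∫_12^37 1/x^2 dx evaluates to 0.0563063.
Boundary: ½(f(12) + f(37)) = ½(0.00694444 + 0.000730460) = 0.00383745.
So far: 0.0601438.
Correction k=1: B_{2}/2! · (f^{(1)}(37) − f^{(1)}(12)) = 1/12 · (-3.94843e-05 − (-0.00115741)) = 9.31603e-05.
After k=1: 0.0602369.
Correction k=2: B_{4}/4! · (f^{(3)}(37) − f^{(3)}(12)) = −1/720 · (-3.46101e-07 − (-9.64506e-05)) = -1.33478e-07.
After k=2: 0.0602368.
Correction k=3: B_{6}/6! · (f^{(5)}(37) − f^{(5)}(12)) = 1/30240 · (-7.58439e-09 − (-2.00939e-05)) = 6.64229e-10.
After k=3: 0.0602368.
Correction k=4: B_{8}/8! · (f^{(7)}(37) − f^{(7)}(12)) = −1/1209600 · (-3.10245e-10 − (-7.81429e-06)) = -6.45997e-12.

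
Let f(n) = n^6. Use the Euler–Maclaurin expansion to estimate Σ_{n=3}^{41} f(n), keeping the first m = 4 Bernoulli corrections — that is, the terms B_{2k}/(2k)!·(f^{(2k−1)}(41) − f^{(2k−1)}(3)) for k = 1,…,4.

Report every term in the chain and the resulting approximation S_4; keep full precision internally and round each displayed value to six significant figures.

The integral term ∫_3^41 x^6 dx = 2.78220e+10.
Endpoint term: (f(3) + f(41))/2 = (729.000 + 4.75010e+09)/2 = 2.37505e+09.
Running total after boundary: 3.01971e+10.
Correction k=1: B_{2}/2! · (f^{(1)}(41) − f^{(1)}(3)) = 1/12 · (6.95137e+08 − 1458.00) = 5.79280e+07.
Running total after k=1: 3.02550e+10.
Correction k=2: B_{4}/4! · (f^{(3)}(41) − f^{(3)}(3)) = −1/720 · (8.27052e+06 − 3240.00) = -11482.3.
Running total after k=2: 3.02550e+10.
Correction k=3: B_{6}/6! · (f^{(5)}(41) − f^{(5)}(3)) = 1/30240 · (29520.0 − 2160.00) = 0.904762.
Running total after k=3: 3.02550e+10.
Correction k=4: B_{8}/8! · (f^{(7)}(41) − f^{(7)}(3)) = −1/1209600 · (0.00000 − 0.00000) = 0.00000.

S_4 ≈ 3.02550e+10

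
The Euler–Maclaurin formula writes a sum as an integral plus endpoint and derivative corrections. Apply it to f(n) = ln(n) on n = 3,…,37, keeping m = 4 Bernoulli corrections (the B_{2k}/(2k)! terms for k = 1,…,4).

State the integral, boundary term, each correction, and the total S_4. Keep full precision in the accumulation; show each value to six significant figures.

S_4 ≈ 98.6375

The integral term ∫_3^37 ln(x) dx = 96.3081.
Endpoint term: (f(3) + f(37))/2 = (1.09861 + 3.61092)/2 = 2.35477.
Integral + boundary = 98.6629.
Correction k=1: B_{2}/2! · (f^{(1)}(37) − f^{(1)}(3)) = 1/12 · (0.0270270 − 0.333333) = -0.0255255.
Running total after k=1: 98.6374.
Correction k=2: B_{4}/4! · (f^{(3)}(37) − f^{(3)}(3)) = −1/720 · (3.94843e-05 − 0.0740741) = 0.000102826.
Running total after k=2: 98.6375.
Correction k=3: B_{6}/6! · (f^{(5)}(37) − f^{(5)}(3)) = 1/30240 · (3.46101e-07 − 0.0987654) = -3.26604e-06.
Running total after k=3: 98.6375.
Correction k=4: B_{8}/8! · (f^{(7)}(37) − f^{(7)}(3)) = −1/1209600 · (7.58439e-09 − 0.329218) = 2.72171e-07.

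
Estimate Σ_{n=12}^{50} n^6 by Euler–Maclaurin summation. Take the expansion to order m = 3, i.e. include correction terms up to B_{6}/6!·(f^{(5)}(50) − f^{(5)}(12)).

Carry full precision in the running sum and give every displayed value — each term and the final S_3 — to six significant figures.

S_3 ≈ 1.19572e+11

Integral: ∫_12^50 x^6 dx = 1.11602e+11.
Endpoint term: (f(12) + f(50))/2 = (2.98598e+06 + 1.56250e+10)/2 = 7.81399e+09.
Running total after boundary: 1.19416e+11.
Correction k=1: B_{2}/2! · (f^{(1)}(50) − f^{(1)}(12)) = 1/12 · (1.87500e+09 − 1.49299e+06) = 1.56126e+08.
Partial sum through k=1: 1.19572e+11.
Correction k=2: B_{4}/4! · (f^{(3)}(50) − f^{(3)}(12)) = −1/720 · (1.50000e+07 − 207360) = -20545.3.
Partial sum through k=2: 1.19572e+11.
Correction k=3: B_{6}/6! · (f^{(5)}(50) − f^{(5)}(12)) = 1/30240 · (36000.0 − 8640.00) = 0.904762.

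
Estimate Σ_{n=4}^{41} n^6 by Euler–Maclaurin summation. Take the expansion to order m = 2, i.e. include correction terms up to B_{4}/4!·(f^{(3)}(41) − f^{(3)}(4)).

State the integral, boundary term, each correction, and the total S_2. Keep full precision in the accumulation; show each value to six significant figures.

∫_4^41 x^6 dx evaluates to 2.78220e+10.
½[f(4) + f(41)] = ½[4096.00 + 4.75010e+09] = 2.37505e+09.
Running total after boundary: 3.01971e+10.
Correction k=1: B_{2}/2! · (f^{(1)}(41) − f^{(1)}(4)) = 1/12 · (6.95137e+08 − 6144.00) = 5.79276e+07.
Partial sum through k=1: 3.02550e+10.
Correction k=2: B_{4}/4! · (f^{(3)}(41) − f^{(3)}(4)) = −1/720 · (8.27052e+06 − 7680.00) = -11476.2.

S_2 ≈ 3.02550e+10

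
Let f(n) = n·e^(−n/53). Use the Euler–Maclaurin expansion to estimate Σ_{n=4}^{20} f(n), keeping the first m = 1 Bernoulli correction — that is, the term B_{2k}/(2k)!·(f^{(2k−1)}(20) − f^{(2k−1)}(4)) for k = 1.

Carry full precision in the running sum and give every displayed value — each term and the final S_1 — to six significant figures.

S_1 ≈ 157.209

Integral: ∫_4^20 x·e^(−x/53) dx = 148.533.
Endpoint term: (f(4) + f(20))/2 = (3.70922 + 13.7134)/2 = 8.71131.
Running total after boundary: 157.245.
k=1: B_{2}/(2)! × [f^{(1)}(20) − f^{(1)}(4)] = 1/12 × (0.426927 − 0.857321) = -0.0358662.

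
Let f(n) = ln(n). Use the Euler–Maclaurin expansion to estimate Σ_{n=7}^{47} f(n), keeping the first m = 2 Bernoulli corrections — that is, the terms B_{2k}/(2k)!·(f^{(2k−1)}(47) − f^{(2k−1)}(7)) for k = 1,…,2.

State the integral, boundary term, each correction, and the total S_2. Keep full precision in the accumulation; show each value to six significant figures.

∫_7^47 ln(x) dx evaluates to 127.336.
½[f(7) + f(47)] = ½[1.94591 + 3.85015] = 2.89803.
Running total after boundary: 130.234.
k=1: B_{2}/(2)! × [f^{(1)}(47) − f^{(1)}(7)] = 1/12 × (0.0212766 − 0.142857) = -0.0101317.
Partial sum through k=1: 130.223.
k=2: B_{4}/(4)! × [f^{(3)}(47) − f^{(3)}(7)] = −1/720 × (1.92636e-05 − 0.00583090) = 8.07172e-06.

S_2 ≈ 130.223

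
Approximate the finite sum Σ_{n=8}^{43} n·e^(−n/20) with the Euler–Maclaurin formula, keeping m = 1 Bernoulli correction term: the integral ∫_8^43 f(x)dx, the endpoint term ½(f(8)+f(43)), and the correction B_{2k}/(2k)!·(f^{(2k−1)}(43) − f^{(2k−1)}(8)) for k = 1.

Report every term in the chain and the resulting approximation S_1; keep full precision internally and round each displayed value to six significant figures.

∫_8^43 x·e^(−x/20) dx evaluates to 228.609.
Boundary: ½(f(8) + f(43)) = ½(5.36256 + 5.00882) = 5.18569.
So far: 233.795.
Correction k=1: B_{2}/2! · (f^{(1)}(43) − f^{(1)}(8)) = 1/12 · (-0.133957 − 0.402192) = -0.0446791.

S_1 ≈ 233.750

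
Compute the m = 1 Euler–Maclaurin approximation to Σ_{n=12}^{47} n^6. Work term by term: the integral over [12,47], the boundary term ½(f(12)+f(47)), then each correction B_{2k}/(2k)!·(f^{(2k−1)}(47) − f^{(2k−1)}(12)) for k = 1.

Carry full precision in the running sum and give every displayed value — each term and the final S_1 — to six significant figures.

S_1 ≈ 7.78753e+10

∫_12^47 x^6 dx evaluates to 7.23696e+10.
½[f(12) + f(47)] = ½[2.98598e+06 + 1.07792e+10] = 5.39110e+09.
Integral + boundary = 7.77607e+10.
k=1: B_{2}/(2)! × [f^{(1)}(47) − f^{(1)}(12)] = 1/12 × (1.37607e+09 − 1.49299e+06) = 1.14548e+08.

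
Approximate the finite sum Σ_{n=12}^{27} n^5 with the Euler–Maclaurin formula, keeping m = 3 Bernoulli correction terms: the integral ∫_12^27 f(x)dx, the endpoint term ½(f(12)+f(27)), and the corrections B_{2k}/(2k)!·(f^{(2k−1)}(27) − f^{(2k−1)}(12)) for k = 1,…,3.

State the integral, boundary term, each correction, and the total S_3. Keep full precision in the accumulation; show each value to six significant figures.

S_3 ≈ 7.15840e+07

The integral term ∫_12^27 x^5 dx = 6.40724e+07.
½[f(12) + f(27)] = ½[248832 + 1.43489e+07] = 7.29887e+06.
Integral + boundary = 7.13713e+07.
k=1: B_{2}/(2)! × [f^{(1)}(27) − f^{(1)}(12)] = 1/12 × (2.65720e+06 − 103680) = 212794.
After k=1: 7.15841e+07.
k=2: B_{4}/(4)! × [f^{(3)}(27) − f^{(3)}(12)] = −1/720 × (43740.0 − 8640.00) = -48.7500.
After k=2: 7.15840e+07.
k=3: B_{6}/(6)! × [f^{(5)}(27) − f^{(5)}(12)] = 1/30240 × (120.000 − 120.000) = 0.00000.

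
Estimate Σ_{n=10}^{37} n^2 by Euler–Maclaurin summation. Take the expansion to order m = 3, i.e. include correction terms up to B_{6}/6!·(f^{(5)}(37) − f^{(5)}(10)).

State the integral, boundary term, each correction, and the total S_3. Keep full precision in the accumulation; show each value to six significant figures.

S_3 ≈ 17290.0

Integral: ∫_10^37 x^2 dx = 16551.0.
Endpoint term: (f(10) + f(37))/2 = (100.000 + 1369.00)/2 = 734.500.
Running total after boundary: 17285.5.
Order-1 term: 1/12 · (74.0000 − 20.0000) = 4.50000.
Running total after k=1: 17290.0.
Order-2 term: −1/720 · (0.00000 − 0.00000) = 0.00000.
Running total after k=2: 17290.0.
Order-3 term: 1/30240 · (0.00000 − 0.00000) = 0.00000.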